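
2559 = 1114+1445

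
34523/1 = 34523 = 34523.00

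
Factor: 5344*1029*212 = 2^7*3^1*7^3*53^1*167^1 = 1165782912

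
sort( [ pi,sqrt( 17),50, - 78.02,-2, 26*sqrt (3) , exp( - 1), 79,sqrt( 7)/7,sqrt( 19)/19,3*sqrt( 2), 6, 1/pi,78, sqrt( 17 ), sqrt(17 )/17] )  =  [ - 78.02, - 2, sqrt( 19)/19, sqrt(17)/17,1/pi , exp(-1),sqrt( 7)/7,  pi,sqrt(17 ),sqrt(17), 3*sqrt( 2),6, 26*sqrt( 3), 50,78, 79] 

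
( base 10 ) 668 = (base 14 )35a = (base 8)1234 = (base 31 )lh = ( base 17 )255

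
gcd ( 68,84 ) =4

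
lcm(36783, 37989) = 2317329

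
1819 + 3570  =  5389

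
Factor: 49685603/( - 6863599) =-11^1*79^(-1)*283^( - 1 )*307^(-1 )*4516873^1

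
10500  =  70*150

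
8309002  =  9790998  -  1481996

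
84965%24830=10475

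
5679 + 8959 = 14638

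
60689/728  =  83 + 265/728  =  83.36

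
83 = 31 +52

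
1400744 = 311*4504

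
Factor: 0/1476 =0 = 0^1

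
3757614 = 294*12781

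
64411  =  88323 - 23912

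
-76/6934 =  - 1 + 3429/3467= -  0.01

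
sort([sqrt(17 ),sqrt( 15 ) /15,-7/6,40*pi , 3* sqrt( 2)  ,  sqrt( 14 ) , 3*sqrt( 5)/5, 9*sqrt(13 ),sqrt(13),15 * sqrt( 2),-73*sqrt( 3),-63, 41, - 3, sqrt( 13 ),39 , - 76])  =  [ - 73*sqrt( 3 ) ,- 76, - 63, - 3, - 7/6,sqrt(15 )/15, 3  *sqrt( 5 ) /5, sqrt(13),sqrt( 13), sqrt( 14),  sqrt( 17),3* sqrt( 2),15*sqrt( 2 ), 9*sqrt( 13),39, 41, 40 * pi ] 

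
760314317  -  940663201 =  - 180348884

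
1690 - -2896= 4586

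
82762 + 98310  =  181072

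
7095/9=788 +1/3 =788.33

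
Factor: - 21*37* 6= - 4662 = - 2^1*3^2* 7^1*37^1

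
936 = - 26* ( - 36) 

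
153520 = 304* 505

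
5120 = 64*80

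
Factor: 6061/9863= 7^ ( - 1 )*11^1 *19^1 * 29^1 *1409^( - 1)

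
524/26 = 20 + 2/13 = 20.15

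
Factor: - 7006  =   - 2^1*31^1*113^1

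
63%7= 0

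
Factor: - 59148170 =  - 2^1*5^1*5914817^1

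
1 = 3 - 2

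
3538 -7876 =-4338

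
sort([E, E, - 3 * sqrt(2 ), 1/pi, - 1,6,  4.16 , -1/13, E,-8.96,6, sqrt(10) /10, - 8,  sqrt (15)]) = [- 8.96,-8, - 3*sqrt(2),  -  1 ,-1/13,  sqrt(10) /10, 1/pi,  E,E, E,  sqrt( 15 ), 4.16, 6,6] 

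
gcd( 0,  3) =3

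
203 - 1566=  - 1363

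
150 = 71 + 79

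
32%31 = 1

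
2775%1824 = 951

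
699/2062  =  699/2062  =  0.34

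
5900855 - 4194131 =1706724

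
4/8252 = 1/2063 = 0.00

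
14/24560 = 7/12280 = 0.00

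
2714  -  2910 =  - 196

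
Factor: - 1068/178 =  - 6 = - 2^1*3^1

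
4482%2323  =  2159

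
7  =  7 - 0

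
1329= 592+737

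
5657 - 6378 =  - 721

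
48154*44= 2118776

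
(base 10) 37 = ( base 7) 52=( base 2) 100101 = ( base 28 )19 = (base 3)1101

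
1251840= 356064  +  895776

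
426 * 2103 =895878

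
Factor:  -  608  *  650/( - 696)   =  49400/87= 2^3*3^ ( - 1 )*5^2*13^1* 19^1*29^ ( - 1)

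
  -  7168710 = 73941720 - 81110430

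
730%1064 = 730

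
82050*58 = 4758900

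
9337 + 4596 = 13933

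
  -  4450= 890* (-5 ) 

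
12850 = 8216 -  - 4634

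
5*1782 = 8910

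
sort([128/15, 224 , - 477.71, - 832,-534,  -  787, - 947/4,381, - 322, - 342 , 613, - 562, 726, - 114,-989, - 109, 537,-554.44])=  [  -  989, - 832, - 787, - 562, - 554.44, - 534, - 477.71, - 342,  -  322, - 947/4  , - 114, - 109,128/15 , 224,381,537 , 613, 726]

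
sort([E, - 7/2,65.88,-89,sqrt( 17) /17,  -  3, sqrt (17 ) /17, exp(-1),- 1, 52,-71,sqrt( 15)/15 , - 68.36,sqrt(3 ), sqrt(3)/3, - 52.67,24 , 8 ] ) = [ - 89, - 71, - 68.36,-52.67, - 7/2, - 3, - 1, sqrt ( 17 ) /17,sqrt( 17)/17,sqrt ( 15) /15,exp(- 1),sqrt( 3) /3,sqrt(3),E , 8,24,52, 65.88]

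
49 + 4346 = 4395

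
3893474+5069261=8962735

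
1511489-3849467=-2337978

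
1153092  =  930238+222854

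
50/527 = 50/527= 0.09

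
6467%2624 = 1219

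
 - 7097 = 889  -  7986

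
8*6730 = 53840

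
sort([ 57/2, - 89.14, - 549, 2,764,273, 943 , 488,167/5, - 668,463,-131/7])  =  [ - 668,- 549 , - 89.14,-131/7,2,57/2,  167/5, 273,463, 488,764,943]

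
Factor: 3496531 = 983^1 * 3557^1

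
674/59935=674/59935 = 0.01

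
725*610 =442250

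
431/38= 11 + 13/38 = 11.34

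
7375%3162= 1051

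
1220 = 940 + 280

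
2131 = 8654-6523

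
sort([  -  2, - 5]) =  [ - 5, - 2 ] 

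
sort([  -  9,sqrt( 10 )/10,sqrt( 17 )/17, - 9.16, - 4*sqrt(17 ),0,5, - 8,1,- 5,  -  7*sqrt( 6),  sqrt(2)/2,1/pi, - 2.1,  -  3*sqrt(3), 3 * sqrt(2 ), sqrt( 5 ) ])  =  [ - 7*sqrt( 6), - 4*sqrt(17), - 9.16, - 9, - 8, - 3*sqrt(3), - 5,-2.1,0,sqrt(17)/17, sqrt( 10 )/10,1/pi, sqrt( 2) /2,1,sqrt( 5),  3*sqrt( 2 ), 5] 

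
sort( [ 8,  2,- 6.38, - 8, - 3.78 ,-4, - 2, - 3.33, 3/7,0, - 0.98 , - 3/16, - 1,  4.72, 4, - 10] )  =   [  -  10,  -  8, - 6.38 , - 4, - 3.78,  -  3.33, - 2, - 1,-0.98, -3/16 , 0 , 3/7, 2,4,4.72, 8 ] 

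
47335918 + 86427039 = 133762957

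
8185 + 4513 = 12698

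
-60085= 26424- 86509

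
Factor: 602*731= 440062 =2^1 * 7^1 * 17^1 * 43^2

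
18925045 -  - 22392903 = 41317948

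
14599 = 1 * 14599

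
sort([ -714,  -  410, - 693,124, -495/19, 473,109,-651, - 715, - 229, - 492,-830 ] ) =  [-830,-715, - 714,  -  693 ,-651,-492,-410, - 229,-495/19,109,124, 473 ]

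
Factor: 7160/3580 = 2 = 2^1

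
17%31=17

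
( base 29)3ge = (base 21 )6GJ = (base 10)3001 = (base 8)5671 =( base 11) 2289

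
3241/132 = 3241/132=24.55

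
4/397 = 4/397  =  0.01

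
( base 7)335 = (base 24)75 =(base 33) 58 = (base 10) 173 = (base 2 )10101101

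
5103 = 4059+1044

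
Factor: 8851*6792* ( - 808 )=- 2^6 * 3^1 *53^1*101^1*167^1 * 283^1  =  - 48573721536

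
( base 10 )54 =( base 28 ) 1Q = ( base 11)4a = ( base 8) 66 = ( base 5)204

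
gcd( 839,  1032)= 1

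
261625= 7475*35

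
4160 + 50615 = 54775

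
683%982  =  683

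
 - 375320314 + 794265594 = 418945280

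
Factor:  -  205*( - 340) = 2^2*5^2*17^1*41^1 = 69700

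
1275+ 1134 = 2409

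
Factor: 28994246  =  2^1*14497123^1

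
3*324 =972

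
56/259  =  8/37  =  0.22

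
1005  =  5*201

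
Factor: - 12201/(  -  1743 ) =7  =  7^1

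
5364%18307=5364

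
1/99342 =1/99342 =0.00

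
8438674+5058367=13497041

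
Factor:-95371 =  - 283^1*337^1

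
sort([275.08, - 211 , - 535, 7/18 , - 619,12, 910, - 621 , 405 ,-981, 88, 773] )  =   [-981,- 621, - 619, - 535, - 211,7/18, 12,  88, 275.08,405,  773 , 910]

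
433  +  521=954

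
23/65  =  23/65= 0.35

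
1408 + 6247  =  7655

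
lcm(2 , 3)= 6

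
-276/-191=276/191 = 1.45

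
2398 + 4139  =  6537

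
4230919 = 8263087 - 4032168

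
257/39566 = 257/39566  =  0.01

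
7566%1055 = 181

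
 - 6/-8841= 2/2947 = 0.00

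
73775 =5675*13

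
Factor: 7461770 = 2^1*5^1 * 746177^1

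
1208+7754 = 8962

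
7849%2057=1678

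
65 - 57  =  8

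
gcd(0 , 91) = 91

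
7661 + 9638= 17299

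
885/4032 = 295/1344 = 0.22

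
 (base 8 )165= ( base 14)85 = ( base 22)57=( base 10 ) 117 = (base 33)3I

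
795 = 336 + 459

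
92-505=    - 413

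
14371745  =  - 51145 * (  -  281) 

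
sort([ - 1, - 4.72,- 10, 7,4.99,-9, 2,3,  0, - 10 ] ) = [-10, - 10,  -  9, - 4.72, - 1,0,  2, 3,  4.99, 7 ]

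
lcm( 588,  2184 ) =15288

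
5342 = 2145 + 3197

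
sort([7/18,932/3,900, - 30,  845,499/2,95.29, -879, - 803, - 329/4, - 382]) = [-879,-803, - 382,-329/4, - 30, 7/18,95.29,499/2, 932/3,845, 900] 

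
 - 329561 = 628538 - 958099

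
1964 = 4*491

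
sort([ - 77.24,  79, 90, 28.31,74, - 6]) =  [ - 77.24,  -  6,28.31 , 74,79, 90]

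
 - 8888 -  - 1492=  -  7396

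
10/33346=5/16673=0.00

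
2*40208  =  80416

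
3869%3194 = 675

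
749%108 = 101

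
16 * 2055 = 32880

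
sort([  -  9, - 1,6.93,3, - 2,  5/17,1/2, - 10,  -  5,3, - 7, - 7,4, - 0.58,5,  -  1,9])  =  [ - 10, - 9, - 7, - 7, - 5, - 2,  -  1, - 1, - 0.58,5/17,1/2,3, 3, 4,5,6.93, 9] 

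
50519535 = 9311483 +41208052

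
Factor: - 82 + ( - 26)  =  -2^2*3^3=-  108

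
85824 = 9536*9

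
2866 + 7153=10019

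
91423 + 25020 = 116443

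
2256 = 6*376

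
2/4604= 1/2302 =0.00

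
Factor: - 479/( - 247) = 13^( - 1)*19^( - 1 ) * 479^1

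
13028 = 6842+6186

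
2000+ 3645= 5645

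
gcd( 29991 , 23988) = 3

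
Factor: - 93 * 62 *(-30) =2^2 * 3^2 *5^1 * 31^2 = 172980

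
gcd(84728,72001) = 89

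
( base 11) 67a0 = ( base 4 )2023233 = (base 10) 8943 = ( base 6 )105223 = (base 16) 22EF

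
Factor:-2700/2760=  - 2^( - 1)*3^2*5^1*23^( - 1) = -45/46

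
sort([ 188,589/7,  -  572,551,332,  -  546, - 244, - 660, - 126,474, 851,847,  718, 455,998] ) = [-660,-572, - 546, - 244, -126, 589/7, 188  ,  332,455, 474, 551,718, 847,851,998] 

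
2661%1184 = 293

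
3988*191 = 761708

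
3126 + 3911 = 7037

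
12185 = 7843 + 4342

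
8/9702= 4/4851 = 0.00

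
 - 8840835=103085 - 8943920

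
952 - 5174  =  -4222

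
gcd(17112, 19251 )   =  2139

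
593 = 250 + 343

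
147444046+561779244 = 709223290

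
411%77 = 26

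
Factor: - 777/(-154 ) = 2^(-1 ) *3^1*11^( - 1 )*37^1 = 111/22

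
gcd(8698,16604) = 2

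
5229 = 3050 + 2179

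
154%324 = 154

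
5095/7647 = 5095/7647  =  0.67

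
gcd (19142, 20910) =34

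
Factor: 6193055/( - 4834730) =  - 2^( - 1 )*11^1*137^ ( - 1)*3529^ ( - 1)*112601^1 = -1238611/966946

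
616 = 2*308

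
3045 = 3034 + 11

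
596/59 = 10 + 6/59 = 10.10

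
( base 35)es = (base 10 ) 518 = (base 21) 13e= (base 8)1006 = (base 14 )290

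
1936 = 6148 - 4212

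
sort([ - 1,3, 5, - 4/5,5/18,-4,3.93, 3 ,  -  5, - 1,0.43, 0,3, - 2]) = [ - 5, - 4, - 2, - 1, - 1, - 4/5, 0, 5/18,0.43,3,3,3, 3.93,5]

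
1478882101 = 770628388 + 708253713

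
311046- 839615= - 528569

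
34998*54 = 1889892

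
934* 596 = 556664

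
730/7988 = 365/3994 = 0.09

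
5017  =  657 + 4360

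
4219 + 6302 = 10521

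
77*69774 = 5372598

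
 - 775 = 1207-1982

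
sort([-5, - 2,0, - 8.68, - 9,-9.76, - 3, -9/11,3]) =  [ - 9.76, - 9 , - 8.68, - 5, - 3, -2 , - 9/11, 0, 3]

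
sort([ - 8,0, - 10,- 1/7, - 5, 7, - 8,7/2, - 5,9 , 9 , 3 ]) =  [-10,-8, - 8, - 5, - 5, - 1/7,0,3,7/2 , 7,9,  9]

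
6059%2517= 1025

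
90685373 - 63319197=27366176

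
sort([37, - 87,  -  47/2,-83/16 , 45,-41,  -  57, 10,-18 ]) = [-87, -57,  -  41, -47/2,-18, - 83/16 , 10 , 37, 45 ]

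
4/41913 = 4/41913=   0.00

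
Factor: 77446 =2^1*38723^1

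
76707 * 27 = 2071089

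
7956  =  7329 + 627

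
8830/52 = 4415/26 = 169.81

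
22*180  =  3960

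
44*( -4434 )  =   - 195096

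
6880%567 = 76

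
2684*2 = 5368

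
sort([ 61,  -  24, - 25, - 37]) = [-37,-25, - 24,61 ]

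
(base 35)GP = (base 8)1111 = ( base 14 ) 2db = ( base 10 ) 585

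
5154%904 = 634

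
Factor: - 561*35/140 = - 561/4 = - 2^( -2 )*3^1*11^1*17^1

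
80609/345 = 233 + 224/345 = 233.65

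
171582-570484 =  - 398902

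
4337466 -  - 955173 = 5292639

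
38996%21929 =17067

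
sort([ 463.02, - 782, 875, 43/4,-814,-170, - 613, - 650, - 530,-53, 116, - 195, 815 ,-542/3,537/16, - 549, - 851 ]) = [ -851, - 814, - 782, - 650, -613,-549, - 530, - 195, - 542/3, -170, - 53, 43/4, 537/16,116,463.02, 815,875]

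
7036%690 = 136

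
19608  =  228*86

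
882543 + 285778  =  1168321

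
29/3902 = 29/3902=0.01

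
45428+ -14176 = 31252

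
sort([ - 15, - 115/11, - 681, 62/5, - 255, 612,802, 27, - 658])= [ - 681, - 658, - 255,-15, - 115/11, 62/5 , 27,612,802] 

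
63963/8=63963/8=7995.38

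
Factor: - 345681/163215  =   - 3^ (-1)*5^( - 1)*7^1*13^(  -  1)*59^1 =-  413/195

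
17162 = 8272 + 8890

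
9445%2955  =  580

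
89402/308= 290 + 41/154 = 290.27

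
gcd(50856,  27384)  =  3912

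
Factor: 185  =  5^1*37^1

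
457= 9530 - 9073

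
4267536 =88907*48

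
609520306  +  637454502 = 1246974808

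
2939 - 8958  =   - 6019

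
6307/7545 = 6307/7545= 0.84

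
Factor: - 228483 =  - 3^2*53^1 * 479^1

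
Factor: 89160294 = 2^1 *3^1*14860049^1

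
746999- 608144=138855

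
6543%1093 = 1078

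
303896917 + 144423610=448320527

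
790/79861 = 790/79861 = 0.01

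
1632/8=204 =204.00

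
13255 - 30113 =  - 16858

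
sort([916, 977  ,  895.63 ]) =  [895.63,  916, 977 ] 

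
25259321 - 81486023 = -56226702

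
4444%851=189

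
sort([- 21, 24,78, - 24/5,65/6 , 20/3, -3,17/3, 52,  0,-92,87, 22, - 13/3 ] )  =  [-92, - 21,-24/5,-13/3,-3,0,17/3 , 20/3,65/6,  22, 24,52,78,87 ] 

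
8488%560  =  88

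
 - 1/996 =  - 1 + 995/996 = -0.00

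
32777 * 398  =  13045246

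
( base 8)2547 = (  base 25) 258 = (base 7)4014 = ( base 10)1383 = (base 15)623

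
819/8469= 91/941 = 0.10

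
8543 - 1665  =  6878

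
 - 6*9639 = -57834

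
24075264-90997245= - 66921981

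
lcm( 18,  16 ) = 144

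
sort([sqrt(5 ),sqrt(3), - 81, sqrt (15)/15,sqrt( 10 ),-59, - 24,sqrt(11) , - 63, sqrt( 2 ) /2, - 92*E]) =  [ - 92*E,-81, - 63, - 59,- 24,sqrt( 15)/15,sqrt( 2 )/2,sqrt( 3 ), sqrt(5 ),sqrt( 10),sqrt ( 11) ] 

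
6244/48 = 1561/12 = 130.08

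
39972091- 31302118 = 8669973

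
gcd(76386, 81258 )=174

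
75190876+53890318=129081194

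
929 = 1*929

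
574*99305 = 57001070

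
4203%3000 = 1203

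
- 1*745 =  - 745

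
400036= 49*8164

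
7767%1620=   1287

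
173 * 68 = 11764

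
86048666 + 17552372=103601038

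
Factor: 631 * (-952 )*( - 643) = 386257816 = 2^3*7^1 * 17^1*631^1* 643^1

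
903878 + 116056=1019934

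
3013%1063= 887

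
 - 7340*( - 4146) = 30431640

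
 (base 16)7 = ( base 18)7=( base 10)7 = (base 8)7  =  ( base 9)7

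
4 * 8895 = 35580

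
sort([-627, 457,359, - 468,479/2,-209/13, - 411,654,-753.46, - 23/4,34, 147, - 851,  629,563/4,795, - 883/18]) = [ - 851, - 753.46, - 627, - 468  , - 411,-883/18,  -  209/13,  -  23/4, 34,  563/4 , 147,479/2, 359,457,629, 654,  795 ] 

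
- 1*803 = -803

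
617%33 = 23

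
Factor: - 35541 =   -  3^2*11^1 * 359^1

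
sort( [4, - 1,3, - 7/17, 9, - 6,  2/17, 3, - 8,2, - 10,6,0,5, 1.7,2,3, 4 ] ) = [-10, - 8, - 6, - 1, - 7/17,0,2/17,1.7,2,2, 3,3, 3,4,4,5, 6, 9 ]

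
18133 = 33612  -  15479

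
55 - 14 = 41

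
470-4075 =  -3605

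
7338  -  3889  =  3449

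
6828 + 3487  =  10315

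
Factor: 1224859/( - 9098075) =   -  5^( - 2)*7^( - 3)*1061^( - 1)*1224859^1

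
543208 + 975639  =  1518847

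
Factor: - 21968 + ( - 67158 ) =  - 89126 = - 2^1*44563^1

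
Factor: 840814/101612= 2^ ( - 1 )*7^ ( - 1 )* 13^1*19^( - 1)*73^1*191^ ( - 1)*443^1 =420407/50806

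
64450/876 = 32225/438 = 73.57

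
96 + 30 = 126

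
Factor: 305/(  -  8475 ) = - 3^( - 1)*5^( - 1)*61^1 * 113^ ( - 1 )= -61/1695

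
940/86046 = 470/43023 = 0.01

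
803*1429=1147487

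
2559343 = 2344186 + 215157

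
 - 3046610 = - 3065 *994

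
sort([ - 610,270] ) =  [ - 610,270] 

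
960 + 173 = 1133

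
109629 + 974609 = 1084238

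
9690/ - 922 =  - 11 + 226/461 =- 10.51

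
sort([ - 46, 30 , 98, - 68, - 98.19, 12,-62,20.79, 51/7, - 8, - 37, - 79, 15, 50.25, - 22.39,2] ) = [ - 98.19, - 79, - 68, - 62, - 46, - 37, - 22.39, - 8, 2, 51/7, 12,15, 20.79,  30,50.25,98 ]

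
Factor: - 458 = -2^1*229^1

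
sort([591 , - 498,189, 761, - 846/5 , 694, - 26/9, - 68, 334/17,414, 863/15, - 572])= [ -572,-498, - 846/5, - 68,-26/9, 334/17,863/15,189, 414, 591, 694, 761] 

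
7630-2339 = 5291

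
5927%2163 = 1601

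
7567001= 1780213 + 5786788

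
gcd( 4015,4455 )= 55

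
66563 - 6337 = 60226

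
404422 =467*866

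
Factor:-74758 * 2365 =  - 2^1*5^1*11^1*43^1*37379^1=- 176802670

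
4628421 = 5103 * 907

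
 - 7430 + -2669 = -10099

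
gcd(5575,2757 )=1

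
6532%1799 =1135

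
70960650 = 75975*934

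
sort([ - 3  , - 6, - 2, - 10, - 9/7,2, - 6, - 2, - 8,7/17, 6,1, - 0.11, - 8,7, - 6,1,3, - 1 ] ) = [ - 10, - 8, - 8, - 6, - 6, - 6, - 3, - 2,-2, - 9/7,-1, - 0.11, 7/17, 1, 1, 2,3,6,7]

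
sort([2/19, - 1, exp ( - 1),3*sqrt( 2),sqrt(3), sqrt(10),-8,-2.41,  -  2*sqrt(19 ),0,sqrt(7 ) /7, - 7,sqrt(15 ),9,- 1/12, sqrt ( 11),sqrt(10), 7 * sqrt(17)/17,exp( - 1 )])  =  [-2*sqrt(19), - 8 ,-7, - 2.41,  -  1,-1/12,  0,2/19,  exp( - 1 ),  exp( - 1),sqrt( 7)/7,7*sqrt( 17)/17,sqrt(3),sqrt(10),sqrt(10),sqrt ( 11),sqrt( 15 ), 3*sqrt( 2 ),9 ]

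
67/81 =67/81 = 0.83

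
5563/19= 5563/19 = 292.79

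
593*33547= 19893371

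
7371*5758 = 42442218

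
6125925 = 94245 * 65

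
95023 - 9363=85660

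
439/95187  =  439/95187 =0.00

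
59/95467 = 59/95467 = 0.00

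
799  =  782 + 17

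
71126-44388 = 26738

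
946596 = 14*67614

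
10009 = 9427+582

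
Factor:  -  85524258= - 2^1*3^1*23^1 * 619741^1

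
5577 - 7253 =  - 1676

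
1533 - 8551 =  - 7018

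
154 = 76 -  - 78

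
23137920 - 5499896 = 17638024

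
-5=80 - 85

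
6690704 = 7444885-754181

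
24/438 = 4/73 = 0.05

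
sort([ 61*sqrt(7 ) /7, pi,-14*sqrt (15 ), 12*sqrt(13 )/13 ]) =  [ - 14*sqrt(15), pi, 12*sqrt (13)/13,61*sqrt(7 )/7 ]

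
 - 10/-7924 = 5/3962 = 0.00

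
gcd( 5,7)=1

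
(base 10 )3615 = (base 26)591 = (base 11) 2797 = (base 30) 40F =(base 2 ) 111000011111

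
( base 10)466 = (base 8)722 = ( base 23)K6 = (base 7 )1234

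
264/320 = 33/40 = 0.82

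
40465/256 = 40465/256 =158.07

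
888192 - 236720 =651472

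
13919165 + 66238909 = 80158074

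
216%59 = 39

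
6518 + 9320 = 15838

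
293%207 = 86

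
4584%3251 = 1333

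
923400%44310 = 37200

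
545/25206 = 545/25206 = 0.02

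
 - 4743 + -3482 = - 8225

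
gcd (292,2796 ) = 4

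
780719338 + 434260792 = 1214980130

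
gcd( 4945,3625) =5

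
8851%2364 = 1759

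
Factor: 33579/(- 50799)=  -  3^1 * 13^1*59^( - 1) = - 39/59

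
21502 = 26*827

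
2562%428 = 422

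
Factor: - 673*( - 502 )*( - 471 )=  - 159125466 =- 2^1*3^1*157^1 * 251^1 * 673^1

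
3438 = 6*573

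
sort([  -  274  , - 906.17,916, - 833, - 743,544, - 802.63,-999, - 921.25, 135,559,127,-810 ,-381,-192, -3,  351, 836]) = [ - 999, - 921.25 , - 906.17,  -  833, - 810,-802.63,-743, - 381,  -  274,  -  192, - 3,127,135, 351,544,559,836, 916]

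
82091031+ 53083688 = 135174719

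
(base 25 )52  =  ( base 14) 91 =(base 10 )127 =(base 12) a7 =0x7f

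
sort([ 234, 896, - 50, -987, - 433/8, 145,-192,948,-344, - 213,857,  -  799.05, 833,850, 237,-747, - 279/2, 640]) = [ - 987, - 799.05,  -  747, - 344, - 213, - 192, - 279/2,  -  433/8 ,-50, 145,234, 237, 640 , 833, 850, 857,896 , 948] 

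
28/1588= 7/397=0.02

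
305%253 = 52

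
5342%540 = 482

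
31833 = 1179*27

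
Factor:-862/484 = -431/242 = -2^( - 1 )*11^( - 2)*431^1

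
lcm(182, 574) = 7462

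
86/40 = 43/20 = 2.15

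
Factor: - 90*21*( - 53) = 2^1 * 3^3*5^1*7^1*53^1 = 100170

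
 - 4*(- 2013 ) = 8052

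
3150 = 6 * 525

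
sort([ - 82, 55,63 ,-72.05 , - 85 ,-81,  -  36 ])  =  [  -  85,-82, - 81, - 72.05, - 36, 55,63]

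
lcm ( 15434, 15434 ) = 15434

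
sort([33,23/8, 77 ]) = [ 23/8 , 33, 77] 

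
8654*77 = 666358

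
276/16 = 69/4 = 17.25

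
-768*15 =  - 11520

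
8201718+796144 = 8997862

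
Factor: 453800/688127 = 2^3 * 5^2*11^( - 4 )*47^( - 1)*2269^1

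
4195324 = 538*7798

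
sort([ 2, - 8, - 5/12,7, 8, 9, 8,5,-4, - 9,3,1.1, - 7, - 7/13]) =[ - 9, - 8,  -  7, - 4, - 7/13,-5/12, 1.1,  2, 3, 5,7, 8 , 8,9 ] 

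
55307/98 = 7901/14 = 564.36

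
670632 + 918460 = 1589092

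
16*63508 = 1016128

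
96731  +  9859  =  106590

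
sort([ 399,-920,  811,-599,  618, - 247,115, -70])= [ - 920 , - 599, - 247 ,-70,115 , 399 , 618, 811]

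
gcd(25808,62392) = 8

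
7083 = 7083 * 1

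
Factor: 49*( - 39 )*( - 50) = 2^1*3^1*5^2*7^2*13^1 = 95550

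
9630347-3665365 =5964982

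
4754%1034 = 618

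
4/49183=4/49183 = 0.00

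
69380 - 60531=8849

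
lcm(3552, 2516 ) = 60384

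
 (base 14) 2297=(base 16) 177d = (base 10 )6013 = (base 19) gc9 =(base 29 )74A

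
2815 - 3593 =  - 778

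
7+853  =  860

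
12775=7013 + 5762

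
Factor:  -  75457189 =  - 19^1 * 3971431^1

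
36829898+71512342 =108342240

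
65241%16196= 457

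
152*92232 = 14019264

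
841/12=841/12=   70.08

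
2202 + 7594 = 9796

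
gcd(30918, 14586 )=6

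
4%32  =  4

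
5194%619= 242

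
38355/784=48 + 723/784=48.92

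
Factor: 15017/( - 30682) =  - 2^(  -  1 )*23^(  -  2)*29^(- 1)*15017^1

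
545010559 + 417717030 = 962727589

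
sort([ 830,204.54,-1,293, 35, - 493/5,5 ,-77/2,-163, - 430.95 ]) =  [ - 430.95, - 163, - 493/5,-77/2, - 1,5,35, 204.54,293,830] 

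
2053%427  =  345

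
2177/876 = 2 + 425/876 =2.49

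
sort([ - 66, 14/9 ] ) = [ - 66,  14/9 ]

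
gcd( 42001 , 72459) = 97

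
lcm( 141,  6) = 282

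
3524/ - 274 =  - 1762/137 =- 12.86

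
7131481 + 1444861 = 8576342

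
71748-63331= 8417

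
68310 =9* 7590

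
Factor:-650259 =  - 3^2*72251^1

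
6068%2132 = 1804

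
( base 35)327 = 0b111010101000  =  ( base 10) 3752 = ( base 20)97C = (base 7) 13640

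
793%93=49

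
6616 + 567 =7183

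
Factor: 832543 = 101^1*8243^1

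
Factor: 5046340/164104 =1261585/41026 = 2^( - 1) *5^1*13^2*73^( - 1)*281^( - 1) * 1493^1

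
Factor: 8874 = 2^1 * 3^2 * 17^1*29^1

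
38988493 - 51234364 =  -12245871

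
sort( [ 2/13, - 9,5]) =[ - 9, 2/13, 5 ]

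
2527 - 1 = 2526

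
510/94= 5+ 20/47 =5.43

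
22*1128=24816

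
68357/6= 11392+5/6 = 11392.83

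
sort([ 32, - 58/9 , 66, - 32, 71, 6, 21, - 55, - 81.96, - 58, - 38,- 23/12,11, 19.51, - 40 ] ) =[ - 81.96 ,-58, - 55, - 40, - 38 ,-32, - 58/9,-23/12,6, 11, 19.51,21, 32,66,71 ]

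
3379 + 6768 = 10147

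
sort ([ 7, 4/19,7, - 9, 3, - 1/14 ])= [- 9, - 1/14,4/19, 3,7, 7 ]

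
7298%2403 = 89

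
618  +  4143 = 4761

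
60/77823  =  20/25941 = 0.00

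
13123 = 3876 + 9247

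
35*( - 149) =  - 5215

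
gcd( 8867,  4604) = 1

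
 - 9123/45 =  -  3041/15 =-202.73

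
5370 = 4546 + 824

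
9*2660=23940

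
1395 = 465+930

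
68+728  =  796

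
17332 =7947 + 9385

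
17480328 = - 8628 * ( - 2026)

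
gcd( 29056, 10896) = 3632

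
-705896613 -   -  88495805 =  - 617400808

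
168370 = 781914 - 613544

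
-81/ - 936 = 9/104 =0.09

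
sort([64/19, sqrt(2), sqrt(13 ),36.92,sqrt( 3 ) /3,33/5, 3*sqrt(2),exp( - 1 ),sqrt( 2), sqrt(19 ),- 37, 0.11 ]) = [-37,0.11,  exp( - 1 ),sqrt(3)/3,sqrt(2 ),sqrt( 2), 64/19,sqrt(13),3*sqrt(2 ), sqrt(19 ),33/5,36.92] 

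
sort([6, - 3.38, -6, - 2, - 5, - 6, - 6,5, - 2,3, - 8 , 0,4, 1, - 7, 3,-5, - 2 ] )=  [ - 8, - 7,- 6, - 6,  -  6,  -  5, - 5,-3.38, - 2,- 2, - 2,0 , 1, 3,3  ,  4,5,6]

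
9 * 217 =1953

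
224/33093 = 224/33093 = 0.01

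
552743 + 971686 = 1524429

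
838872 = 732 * 1146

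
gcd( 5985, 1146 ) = 3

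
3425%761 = 381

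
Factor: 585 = 3^2*5^1*13^1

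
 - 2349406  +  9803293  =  7453887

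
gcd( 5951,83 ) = 1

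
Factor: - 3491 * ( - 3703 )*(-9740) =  - 2^2*5^1 * 7^1*23^2*487^1* 3491^1 = - 125910665020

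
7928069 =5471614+2456455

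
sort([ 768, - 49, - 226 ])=[ - 226,- 49,768 ] 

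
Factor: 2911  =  41^1 * 71^1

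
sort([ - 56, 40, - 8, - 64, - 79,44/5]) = [ - 79, - 64,  -  56, - 8,44/5, 40]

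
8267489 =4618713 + 3648776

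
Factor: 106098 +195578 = 2^2*53^1*1423^1 = 301676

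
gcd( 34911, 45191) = 1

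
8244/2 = 4122=4122.00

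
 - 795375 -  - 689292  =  -106083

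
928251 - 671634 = 256617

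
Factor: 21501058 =2^1*10750529^1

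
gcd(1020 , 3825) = 255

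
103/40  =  103/40 = 2.58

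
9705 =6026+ 3679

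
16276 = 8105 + 8171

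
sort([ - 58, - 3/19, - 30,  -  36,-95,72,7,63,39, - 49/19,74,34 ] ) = [ - 95, - 58, - 36, - 30, - 49/19, - 3/19,7, 34,39,63,72,74 ]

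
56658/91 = 8094/13= 622.62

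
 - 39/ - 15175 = 39/15175 = 0.00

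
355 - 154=201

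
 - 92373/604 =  - 153 + 39/604 = -152.94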